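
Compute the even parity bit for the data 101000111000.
Sum of data bits: 1+0+1+0+0+0+1+1+1+0+0+0 = 5.
5 mod 2 = 1, so parity bit = 1.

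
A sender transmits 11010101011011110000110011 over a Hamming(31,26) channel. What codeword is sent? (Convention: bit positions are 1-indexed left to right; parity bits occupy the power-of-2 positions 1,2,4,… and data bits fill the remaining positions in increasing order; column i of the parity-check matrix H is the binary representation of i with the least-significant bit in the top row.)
Codeword c = d · G (mod 2), d = 11010101011011110000110011:
  c[0] = d·G[:,0] = (11010101011011110000110011)·(11011010101101010101010101) mod 2 = 1+1+0+1+0+0+0+0+0+0+1+0+0+1+0+1+0+0+0+0+0+1+0+0+0+1 mod 2 = 0
  c[1] = d·G[:,1] = (11010101011011110000110011)·(10110110011011001100110011) mod 2 = 1+0+0+1+0+1+0+0+0+1+1+0+1+1+0+0+0+0+0+0+1+1+0+0+1+1 mod 2 = 1
  c[2] = d·G[:,2] = (11010101011011110000110011)·(10000000000000000000000000) mod 2 = 1+0+0+0+0+0+0+0+0+0+0+0+0+0+0+0+0+0+0+0+0+0+0+0+0+0 mod 2 = 1
  c[3] = d·G[:,3] = (11010101011011110000110011)·(01110001111000111100001111) mod 2 = 0+1+0+1+0+0+0+1+0+1+1+0+0+0+1+1+0+0+0+0+0+0+0+0+1+1 mod 2 = 1
  c[4] = d·G[:,4] = (11010101011011110000110011)·(01000000000000000000000000) mod 2 = 0+1+0+0+0+0+0+0+0+0+0+0+0+0+0+0+0+0+0+0+0+0+0+0+0+0 mod 2 = 1
  c[5] = d·G[:,5] = (11010101011011110000110011)·(00100000000000000000000000) mod 2 = 0+0+0+0+0+0+0+0+0+0+0+0+0+0+0+0+0+0+0+0+0+0+0+0+0+0 mod 2 = 0
  c[6] = d·G[:,6] = (11010101011011110000110011)·(00010000000000000000000000) mod 2 = 0+0+0+1+0+0+0+0+0+0+0+0+0+0+0+0+0+0+0+0+0+0+0+0+0+0 mod 2 = 1
  c[7] = d·G[:,7] = (11010101011011110000110011)·(00001111111000000011111111) mod 2 = 0+0+0+0+0+1+0+1+0+1+1+0+0+0+0+0+0+0+0+0+1+1+0+0+1+1 mod 2 = 0
  c[8] = d·G[:,8] = (11010101011011110000110011)·(00001000000000000000000000) mod 2 = 0+0+0+0+0+0+0+0+0+0+0+0+0+0+0+0+0+0+0+0+0+0+0+0+0+0 mod 2 = 0
  c[9] = d·G[:,9] = (11010101011011110000110011)·(00000100000000000000000000) mod 2 = 0+0+0+0+0+1+0+0+0+0+0+0+0+0+0+0+0+0+0+0+0+0+0+0+0+0 mod 2 = 1
  c[10] = d·G[:,10] = (11010101011011110000110011)·(00000010000000000000000000) mod 2 = 0+0+0+0+0+0+0+0+0+0+0+0+0+0+0+0+0+0+0+0+0+0+0+0+0+0 mod 2 = 0
  c[11] = d·G[:,11] = (11010101011011110000110011)·(00000001000000000000000000) mod 2 = 0+0+0+0+0+0+0+1+0+0+0+0+0+0+0+0+0+0+0+0+0+0+0+0+0+0 mod 2 = 1
  c[12] = d·G[:,12] = (11010101011011110000110011)·(00000000100000000000000000) mod 2 = 0+0+0+0+0+0+0+0+0+0+0+0+0+0+0+0+0+0+0+0+0+0+0+0+0+0 mod 2 = 0
  c[13] = d·G[:,13] = (11010101011011110000110011)·(00000000010000000000000000) mod 2 = 0+0+0+0+0+0+0+0+0+1+0+0+0+0+0+0+0+0+0+0+0+0+0+0+0+0 mod 2 = 1
  c[14] = d·G[:,14] = (11010101011011110000110011)·(00000000001000000000000000) mod 2 = 0+0+0+0+0+0+0+0+0+0+1+0+0+0+0+0+0+0+0+0+0+0+0+0+0+0 mod 2 = 1
  c[15] = d·G[:,15] = (11010101011011110000110011)·(00000000000111111111111111) mod 2 = 0+0+0+0+0+0+0+0+0+0+0+0+1+1+1+1+0+0+0+0+1+1+0+0+1+1 mod 2 = 0
  c[16] = d·G[:,16] = (11010101011011110000110011)·(00000000000100000000000000) mod 2 = 0+0+0+0+0+0+0+0+0+0+0+0+0+0+0+0+0+0+0+0+0+0+0+0+0+0 mod 2 = 0
  c[17] = d·G[:,17] = (11010101011011110000110011)·(00000000000010000000000000) mod 2 = 0+0+0+0+0+0+0+0+0+0+0+0+1+0+0+0+0+0+0+0+0+0+0+0+0+0 mod 2 = 1
  c[18] = d·G[:,18] = (11010101011011110000110011)·(00000000000001000000000000) mod 2 = 0+0+0+0+0+0+0+0+0+0+0+0+0+1+0+0+0+0+0+0+0+0+0+0+0+0 mod 2 = 1
  c[19] = d·G[:,19] = (11010101011011110000110011)·(00000000000000100000000000) mod 2 = 0+0+0+0+0+0+0+0+0+0+0+0+0+0+1+0+0+0+0+0+0+0+0+0+0+0 mod 2 = 1
  c[20] = d·G[:,20] = (11010101011011110000110011)·(00000000000000010000000000) mod 2 = 0+0+0+0+0+0+0+0+0+0+0+0+0+0+0+1+0+0+0+0+0+0+0+0+0+0 mod 2 = 1
  c[21] = d·G[:,21] = (11010101011011110000110011)·(00000000000000001000000000) mod 2 = 0+0+0+0+0+0+0+0+0+0+0+0+0+0+0+0+0+0+0+0+0+0+0+0+0+0 mod 2 = 0
  c[22] = d·G[:,22] = (11010101011011110000110011)·(00000000000000000100000000) mod 2 = 0+0+0+0+0+0+0+0+0+0+0+0+0+0+0+0+0+0+0+0+0+0+0+0+0+0 mod 2 = 0
  c[23] = d·G[:,23] = (11010101011011110000110011)·(00000000000000000010000000) mod 2 = 0+0+0+0+0+0+0+0+0+0+0+0+0+0+0+0+0+0+0+0+0+0+0+0+0+0 mod 2 = 0
  c[24] = d·G[:,24] = (11010101011011110000110011)·(00000000000000000001000000) mod 2 = 0+0+0+0+0+0+0+0+0+0+0+0+0+0+0+0+0+0+0+0+0+0+0+0+0+0 mod 2 = 0
  c[25] = d·G[:,25] = (11010101011011110000110011)·(00000000000000000000100000) mod 2 = 0+0+0+0+0+0+0+0+0+0+0+0+0+0+0+0+0+0+0+0+1+0+0+0+0+0 mod 2 = 1
  c[26] = d·G[:,26] = (11010101011011110000110011)·(00000000000000000000010000) mod 2 = 0+0+0+0+0+0+0+0+0+0+0+0+0+0+0+0+0+0+0+0+0+1+0+0+0+0 mod 2 = 1
  c[27] = d·G[:,27] = (11010101011011110000110011)·(00000000000000000000001000) mod 2 = 0+0+0+0+0+0+0+0+0+0+0+0+0+0+0+0+0+0+0+0+0+0+0+0+0+0 mod 2 = 0
  c[28] = d·G[:,28] = (11010101011011110000110011)·(00000000000000000000000100) mod 2 = 0+0+0+0+0+0+0+0+0+0+0+0+0+0+0+0+0+0+0+0+0+0+0+0+0+0 mod 2 = 0
  c[29] = d·G[:,29] = (11010101011011110000110011)·(00000000000000000000000010) mod 2 = 0+0+0+0+0+0+0+0+0+0+0+0+0+0+0+0+0+0+0+0+0+0+0+0+1+0 mod 2 = 1
  c[30] = d·G[:,30] = (11010101011011110000110011)·(00000000000000000000000001) mod 2 = 0+0+0+0+0+0+0+0+0+0+0+0+0+0+0+0+0+0+0+0+0+0+0+0+0+1 mod 2 = 1
Codeword = 0111101001010110011110000110011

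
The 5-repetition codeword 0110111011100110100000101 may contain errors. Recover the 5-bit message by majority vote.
Split into 5-bit blocks and majority-vote each:
  block 1 = 01101: 3 ones, 2 zeros → 1
  block 2 = 11011: 4 ones, 1 zeros → 1
  block 3 = 10011: 3 ones, 2 zeros → 1
  block 4 = 01000: 1 ones, 4 zeros → 0
  block 5 = 00101: 2 ones, 3 zeros → 0
Decoded = 11100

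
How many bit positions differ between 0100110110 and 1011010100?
XOR = 1111100010, count of 1s = 6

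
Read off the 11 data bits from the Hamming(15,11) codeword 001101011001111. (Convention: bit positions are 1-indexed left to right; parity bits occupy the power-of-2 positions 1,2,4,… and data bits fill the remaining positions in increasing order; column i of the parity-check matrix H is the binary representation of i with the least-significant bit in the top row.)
Parity bits occupy power-of-2 positions; data bits are at positions {3,5,6,7,9,10,11,12,13,14,15} (1-indexed).
Extract: c[3]=1 c[5]=0 c[6]=1 c[7]=0 c[9]=1 c[10]=0 c[11]=0 c[12]=1 c[13]=1 c[14]=1 c[15]=1
Data = 10101001111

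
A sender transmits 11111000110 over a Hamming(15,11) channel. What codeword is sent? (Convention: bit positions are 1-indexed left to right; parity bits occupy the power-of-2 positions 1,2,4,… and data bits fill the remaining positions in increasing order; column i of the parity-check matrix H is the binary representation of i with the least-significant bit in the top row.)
Codeword c = d · G (mod 2), d = 11111000110:
  c[0] = d·G[:,0] = (11111000110)·(11011010101) mod 2 = 1+1+0+1+1+0+0+0+1+0+0 mod 2 = 1
  c[1] = d·G[:,1] = (11111000110)·(10110110011) mod 2 = 1+0+1+1+0+0+0+0+0+1+0 mod 2 = 0
  c[2] = d·G[:,2] = (11111000110)·(10000000000) mod 2 = 1+0+0+0+0+0+0+0+0+0+0 mod 2 = 1
  c[3] = d·G[:,3] = (11111000110)·(01110001111) mod 2 = 0+1+1+1+0+0+0+0+1+1+0 mod 2 = 1
  c[4] = d·G[:,4] = (11111000110)·(01000000000) mod 2 = 0+1+0+0+0+0+0+0+0+0+0 mod 2 = 1
  c[5] = d·G[:,5] = (11111000110)·(00100000000) mod 2 = 0+0+1+0+0+0+0+0+0+0+0 mod 2 = 1
  c[6] = d·G[:,6] = (11111000110)·(00010000000) mod 2 = 0+0+0+1+0+0+0+0+0+0+0 mod 2 = 1
  c[7] = d·G[:,7] = (11111000110)·(00001111111) mod 2 = 0+0+0+0+1+0+0+0+1+1+0 mod 2 = 1
  c[8] = d·G[:,8] = (11111000110)·(00001000000) mod 2 = 0+0+0+0+1+0+0+0+0+0+0 mod 2 = 1
  c[9] = d·G[:,9] = (11111000110)·(00000100000) mod 2 = 0+0+0+0+0+0+0+0+0+0+0 mod 2 = 0
  c[10] = d·G[:,10] = (11111000110)·(00000010000) mod 2 = 0+0+0+0+0+0+0+0+0+0+0 mod 2 = 0
  c[11] = d·G[:,11] = (11111000110)·(00000001000) mod 2 = 0+0+0+0+0+0+0+0+0+0+0 mod 2 = 0
  c[12] = d·G[:,12] = (11111000110)·(00000000100) mod 2 = 0+0+0+0+0+0+0+0+1+0+0 mod 2 = 1
  c[13] = d·G[:,13] = (11111000110)·(00000000010) mod 2 = 0+0+0+0+0+0+0+0+0+1+0 mod 2 = 1
  c[14] = d·G[:,14] = (11111000110)·(00000000001) mod 2 = 0+0+0+0+0+0+0+0+0+0+0 mod 2 = 0
Codeword = 101111111000110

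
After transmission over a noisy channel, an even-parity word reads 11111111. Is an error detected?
Sum of received bits: 1+1+1+1+1+1+1+1 = 8; 8 mod 2 = 0. Result is 0 → no error detected.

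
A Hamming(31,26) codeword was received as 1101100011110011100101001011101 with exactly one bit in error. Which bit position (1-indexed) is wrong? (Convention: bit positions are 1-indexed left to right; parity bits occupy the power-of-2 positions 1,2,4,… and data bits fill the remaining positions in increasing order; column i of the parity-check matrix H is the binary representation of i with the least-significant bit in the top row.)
Syndrome s = H · r^T (mod 2), r = 1101100011110011100101001011101:
  s[0] = (1010101010101010101010101010101)·(1101100011110011100101001011101) mod 2 = 1+0+0+0+1+0+0+0+1+0+1+0+0+0+1+0+1+0+0+0+0+0+0+0+1+0+1+0+1+0+1 mod 2 = 0
  s[1] = (0110011001100110011001100110011)·(1101100011110011100101001011101) mod 2 = 0+1+0+0+0+0+0+0+0+1+1+0+0+0+1+0+0+0+0+0+0+1+0+0+0+0+1+0+0+0+1 mod 2 = 1
  s[2] = (0001111000011110000111100001111)·(1101100011110011100101001011101) mod 2 = 0+0+0+1+1+0+0+0+0+0+0+1+0+0+1+0+0+0+0+1+0+1+0+0+0+0+0+1+1+0+1 mod 2 = 1
  s[3] = (0000000111111110000000011111111)·(1101100011110011100101001011101) mod 2 = 0+0+0+0+0+0+0+0+1+1+1+1+0+0+1+0+0+0+0+0+0+0+0+0+1+0+1+1+1+0+1 mod 2 = 0
  s[4] = (0000000000000001111111111111111)·(1101100011110011100101001011101) mod 2 = 0+0+0+0+0+0+0+0+0+0+0+0+0+0+0+1+1+0+0+1+0+1+0+0+1+0+1+1+1+0+1 mod 2 = 1
Syndrome = 01101
Column i of H is the binary representation of i, so the syndrome is the binary index of the flipped bit.
Read s = 01101 with s[0] as LSB: 0·2^0 + 1·2^1 + 1·2^2 + 0·2^3 + 1·2^4 = 22.
Error is at bit position 22.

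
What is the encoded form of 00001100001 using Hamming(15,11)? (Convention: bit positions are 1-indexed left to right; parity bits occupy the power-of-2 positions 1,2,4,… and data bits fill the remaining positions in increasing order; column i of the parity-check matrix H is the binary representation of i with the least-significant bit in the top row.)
Codeword c = d · G (mod 2), d = 00001100001:
  c[0] = d·G[:,0] = (00001100001)·(11011010101) mod 2 = 0+0+0+0+1+0+0+0+0+0+1 mod 2 = 0
  c[1] = d·G[:,1] = (00001100001)·(10110110011) mod 2 = 0+0+0+0+0+1+0+0+0+0+1 mod 2 = 0
  c[2] = d·G[:,2] = (00001100001)·(10000000000) mod 2 = 0+0+0+0+0+0+0+0+0+0+0 mod 2 = 0
  c[3] = d·G[:,3] = (00001100001)·(01110001111) mod 2 = 0+0+0+0+0+0+0+0+0+0+1 mod 2 = 1
  c[4] = d·G[:,4] = (00001100001)·(01000000000) mod 2 = 0+0+0+0+0+0+0+0+0+0+0 mod 2 = 0
  c[5] = d·G[:,5] = (00001100001)·(00100000000) mod 2 = 0+0+0+0+0+0+0+0+0+0+0 mod 2 = 0
  c[6] = d·G[:,6] = (00001100001)·(00010000000) mod 2 = 0+0+0+0+0+0+0+0+0+0+0 mod 2 = 0
  c[7] = d·G[:,7] = (00001100001)·(00001111111) mod 2 = 0+0+0+0+1+1+0+0+0+0+1 mod 2 = 1
  c[8] = d·G[:,8] = (00001100001)·(00001000000) mod 2 = 0+0+0+0+1+0+0+0+0+0+0 mod 2 = 1
  c[9] = d·G[:,9] = (00001100001)·(00000100000) mod 2 = 0+0+0+0+0+1+0+0+0+0+0 mod 2 = 1
  c[10] = d·G[:,10] = (00001100001)·(00000010000) mod 2 = 0+0+0+0+0+0+0+0+0+0+0 mod 2 = 0
  c[11] = d·G[:,11] = (00001100001)·(00000001000) mod 2 = 0+0+0+0+0+0+0+0+0+0+0 mod 2 = 0
  c[12] = d·G[:,12] = (00001100001)·(00000000100) mod 2 = 0+0+0+0+0+0+0+0+0+0+0 mod 2 = 0
  c[13] = d·G[:,13] = (00001100001)·(00000000010) mod 2 = 0+0+0+0+0+0+0+0+0+0+0 mod 2 = 0
  c[14] = d·G[:,14] = (00001100001)·(00000000001) mod 2 = 0+0+0+0+0+0+0+0+0+0+1 mod 2 = 1
Codeword = 000100011100001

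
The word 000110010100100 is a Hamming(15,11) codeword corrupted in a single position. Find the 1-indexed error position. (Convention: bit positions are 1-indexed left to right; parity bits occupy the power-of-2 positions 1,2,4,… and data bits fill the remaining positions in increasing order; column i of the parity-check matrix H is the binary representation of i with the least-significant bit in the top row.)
Syndrome s = H · r^T (mod 2), r = 000110010100100:
  s[0] = (101010101010101)·(000110010100100) mod 2 = 0+0+0+0+1+0+0+0+0+0+0+0+1+0+0 mod 2 = 0
  s[1] = (011001100110011)·(000110010100100) mod 2 = 0+0+0+0+0+0+0+0+0+1+0+0+0+0+0 mod 2 = 1
  s[2] = (000111100001111)·(000110010100100) mod 2 = 0+0+0+1+1+0+0+0+0+0+0+0+1+0+0 mod 2 = 1
  s[3] = (000000011111111)·(000110010100100) mod 2 = 0+0+0+0+0+0+0+1+0+1+0+0+1+0+0 mod 2 = 1
Syndrome = 0111
Column i of H is the binary representation of i, so the syndrome is the binary index of the flipped bit.
Read s = 0111 with s[0] as LSB: 0·2^0 + 1·2^1 + 1·2^2 + 1·2^3 = 14.
Error is at bit position 14.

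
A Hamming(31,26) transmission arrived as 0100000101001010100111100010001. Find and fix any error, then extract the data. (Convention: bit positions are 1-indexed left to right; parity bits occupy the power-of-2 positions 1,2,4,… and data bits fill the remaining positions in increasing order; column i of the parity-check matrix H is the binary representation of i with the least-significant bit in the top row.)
Syndrome s = H · r^T (mod 2), r = 0100000101001010100111100010001:
  s[0] = (1010101010101010101010101010101)·(0100000101001010100111100010001) mod 2 = 0+0+0+0+0+0+0+0+0+0+0+0+1+0+1+0+1+0+0+0+1+0+1+0+0+0+1+0+0+0+1 mod 2 = 1
  s[1] = (0110011001100110011001100110011)·(0100000101001010100111100010001) mod 2 = 0+1+0+0+0+0+0+0+0+1+0+0+0+0+1+0+0+0+0+0+0+1+1+0+0+0+1+0+0+0+1 mod 2 = 1
  s[2] = (0001111000011110000111100001111)·(0100000101001010100111100010001) mod 2 = 0+0+0+0+0+0+0+0+0+0+0+0+1+0+1+0+0+0+0+1+1+1+1+0+0+0+0+0+0+0+1 mod 2 = 1
  s[3] = (0000000111111110000000011111111)·(0100000101001010100111100010001) mod 2 = 0+0+0+0+0+0+0+1+0+1+0+0+1+0+1+0+0+0+0+0+0+0+0+0+0+0+1+0+0+0+1 mod 2 = 0
  s[4] = (0000000000000001111111111111111)·(0100000101001010100111100010001) mod 2 = 0+0+0+0+0+0+0+0+0+0+0+0+0+0+0+0+1+0+0+1+1+1+1+0+0+0+1+0+0+0+1 mod 2 = 1
Syndrome = 11101
Column 23 of H equals this syndrome → error at bit 23 (1-indexed).
Flip bit 23: 0100000101001010100111100010001 → 0100000101001010100111000010001
Extract data bits at positions {3,5,6,7,9,10,11,12,13,14,15,17,18,19,20,21,22,23,24,25,26,27,28,29,30,31}: 00000100101100111000010001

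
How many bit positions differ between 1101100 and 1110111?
XOR = 0011011, count of 1s = 4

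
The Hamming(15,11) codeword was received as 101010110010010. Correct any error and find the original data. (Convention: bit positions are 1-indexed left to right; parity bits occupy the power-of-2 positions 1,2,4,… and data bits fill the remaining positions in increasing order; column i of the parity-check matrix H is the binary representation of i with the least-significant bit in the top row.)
Syndrome s = H · r^T (mod 2), r = 101010110010010:
  s[0] = (101010101010101)·(101010110010010) mod 2 = 1+0+1+0+1+0+1+0+0+0+1+0+0+0+0 mod 2 = 1
  s[1] = (011001100110011)·(101010110010010) mod 2 = 0+0+1+0+0+0+1+0+0+0+1+0+0+1+0 mod 2 = 0
  s[2] = (000111100001111)·(101010110010010) mod 2 = 0+0+0+0+1+0+1+0+0+0+0+0+0+1+0 mod 2 = 1
  s[3] = (000000011111111)·(101010110010010) mod 2 = 0+0+0+0+0+0+0+1+0+0+1+0+0+1+0 mod 2 = 1
Syndrome = 1011
Column 13 of H equals this syndrome → error at bit 13 (1-indexed).
Flip bit 13: 101010110010010 → 101010110010110
Extract data bits at positions {3,5,6,7,9,10,11,12,13,14,15}: 11010010110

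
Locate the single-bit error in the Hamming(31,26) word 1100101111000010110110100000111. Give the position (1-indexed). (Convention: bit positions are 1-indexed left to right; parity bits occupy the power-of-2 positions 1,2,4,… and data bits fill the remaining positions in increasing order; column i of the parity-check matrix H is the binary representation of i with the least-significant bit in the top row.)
Syndrome s = H · r^T (mod 2), r = 1100101111000010110110100000111:
  s[0] = (1010101010101010101010101010101)·(1100101111000010110110100000111) mod 2 = 1+0+0+0+1+0+1+0+1+0+0+0+0+0+1+0+1+0+0+0+1+0+1+0+0+0+0+0+1+0+1 mod 2 = 0
  s[1] = (0110011001100110011001100110011)·(1100101111000010110110100000111) mod 2 = 0+1+0+0+0+0+1+0+0+1+0+0+0+0+1+0+0+1+0+0+0+0+1+0+0+0+0+0+0+1+1 mod 2 = 0
  s[2] = (0001111000011110000111100001111)·(1100101111000010110110100000111) mod 2 = 0+0+0+0+1+0+1+0+0+0+0+0+0+0+1+0+0+0+0+1+1+0+1+0+0+0+0+0+1+1+1 mod 2 = 1
  s[3] = (0000000111111110000000011111111)·(1100101111000010110110100000111) mod 2 = 0+0+0+0+0+0+0+1+1+1+0+0+0+0+1+0+0+0+0+0+0+0+0+0+0+0+0+0+1+1+1 mod 2 = 1
  s[4] = (0000000000000001111111111111111)·(1100101111000010110110100000111) mod 2 = 0+0+0+0+0+0+0+0+0+0+0+0+0+0+0+0+1+1+0+1+1+0+1+0+0+0+0+0+1+1+1 mod 2 = 0
Syndrome = 00110
Column i of H is the binary representation of i, so the syndrome is the binary index of the flipped bit.
Read s = 00110 with s[0] as LSB: 0·2^0 + 0·2^1 + 1·2^2 + 1·2^3 + 0·2^4 = 12.
Error is at bit position 12.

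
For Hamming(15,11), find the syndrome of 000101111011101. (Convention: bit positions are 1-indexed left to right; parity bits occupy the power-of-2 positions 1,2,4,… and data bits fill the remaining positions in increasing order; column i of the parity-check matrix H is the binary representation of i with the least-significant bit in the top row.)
Syndrome s = H · r^T (mod 2), r = 000101111011101:
  s[0] = (101010101010101)·(000101111011101) mod 2 = 0+0+0+0+0+0+1+0+1+0+1+0+1+0+1 mod 2 = 1
  s[1] = (011001100110011)·(000101111011101) mod 2 = 0+0+0+0+0+1+1+0+0+0+1+0+0+0+1 mod 2 = 0
  s[2] = (000111100001111)·(000101111011101) mod 2 = 0+0+0+1+0+1+1+0+0+0+0+1+1+0+1 mod 2 = 0
  s[3] = (000000011111111)·(000101111011101) mod 2 = 0+0+0+0+0+0+0+1+1+0+1+1+1+0+1 mod 2 = 0
Syndrome = 1000
Non-zero syndrome: error at position 1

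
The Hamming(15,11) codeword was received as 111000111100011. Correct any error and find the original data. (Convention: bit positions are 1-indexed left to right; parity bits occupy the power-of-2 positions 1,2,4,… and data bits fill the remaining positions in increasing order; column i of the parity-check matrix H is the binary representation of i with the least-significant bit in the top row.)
Syndrome s = H · r^T (mod 2), r = 111000111100011:
  s[0] = (101010101010101)·(111000111100011) mod 2 = 1+0+1+0+0+0+1+0+1+0+0+0+0+0+1 mod 2 = 1
  s[1] = (011001100110011)·(111000111100011) mod 2 = 0+1+1+0+0+0+1+0+0+1+0+0+0+1+1 mod 2 = 0
  s[2] = (000111100001111)·(111000111100011) mod 2 = 0+0+0+0+0+0+1+0+0+0+0+0+0+1+1 mod 2 = 1
  s[3] = (000000011111111)·(111000111100011) mod 2 = 0+0+0+0+0+0+0+1+1+1+0+0+0+1+1 mod 2 = 1
Syndrome = 1011
Column 13 of H equals this syndrome → error at bit 13 (1-indexed).
Flip bit 13: 111000111100011 → 111000111100111
Extract data bits at positions {3,5,6,7,9,10,11,12,13,14,15}: 10011100111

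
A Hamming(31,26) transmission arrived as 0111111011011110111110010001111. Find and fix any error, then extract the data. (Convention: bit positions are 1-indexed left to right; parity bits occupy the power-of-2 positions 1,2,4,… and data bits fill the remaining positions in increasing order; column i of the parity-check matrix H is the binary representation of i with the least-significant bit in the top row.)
Syndrome s = H · r^T (mod 2), r = 0111111011011110111110010001111:
  s[0] = (1010101010101010101010101010101)·(0111111011011110111110010001111) mod 2 = 0+0+1+0+1+0+1+0+1+0+0+0+1+0+1+0+1+0+1+0+1+0+0+0+0+0+0+0+1+0+1 mod 2 = 1
  s[1] = (0110011001100110011001100110011)·(0111111011011110111110010001111) mod 2 = 0+1+1+0+0+1+1+0+0+1+0+0+0+1+1+0+0+1+1+0+0+0+0+0+0+0+0+0+0+1+1 mod 2 = 1
  s[2] = (0001111000011110000111100001111)·(0111111011011110111110010001111) mod 2 = 0+0+0+1+1+1+1+0+0+0+0+1+1+1+1+0+0+0+0+1+1+0+0+0+0+0+0+1+1+1+1 mod 2 = 0
  s[3] = (0000000111111110000000011111111)·(0111111011011110111110010001111) mod 2 = 0+0+0+0+0+0+0+0+1+1+0+1+1+1+1+0+0+0+0+0+0+0+0+1+0+0+0+1+1+1+1 mod 2 = 1
  s[4] = (0000000000000001111111111111111)·(0111111011011110111110010001111) mod 2 = 0+0+0+0+0+0+0+0+0+0+0+0+0+0+0+0+1+1+1+1+1+0+0+1+0+0+0+1+1+1+1 mod 2 = 0
Syndrome = 11010
Column 11 of H equals this syndrome → error at bit 11 (1-indexed).
Flip bit 11: 0111111011011110111110010001111 → 0111111011111110111110010001111
Extract data bits at positions {3,5,6,7,9,10,11,12,13,14,15,17,18,19,20,21,22,23,24,25,26,27,28,29,30,31}: 11111111111111110010001111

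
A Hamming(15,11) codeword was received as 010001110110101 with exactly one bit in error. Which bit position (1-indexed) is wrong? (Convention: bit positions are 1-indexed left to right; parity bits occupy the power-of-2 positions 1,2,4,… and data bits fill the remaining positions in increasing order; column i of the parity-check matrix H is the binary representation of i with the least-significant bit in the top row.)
Syndrome s = H · r^T (mod 2), r = 010001110110101:
  s[0] = (101010101010101)·(010001110110101) mod 2 = 0+0+0+0+0+0+1+0+0+0+1+0+1+0+1 mod 2 = 0
  s[1] = (011001100110011)·(010001110110101) mod 2 = 0+1+0+0+0+1+1+0+0+1+1+0+0+0+1 mod 2 = 0
  s[2] = (000111100001111)·(010001110110101) mod 2 = 0+0+0+0+0+1+1+0+0+0+0+0+1+0+1 mod 2 = 0
  s[3] = (000000011111111)·(010001110110101) mod 2 = 0+0+0+0+0+0+0+1+0+1+1+0+1+0+1 mod 2 = 1
Syndrome = 0001
Column i of H is the binary representation of i, so the syndrome is the binary index of the flipped bit.
Read s = 0001 with s[0] as LSB: 0·2^0 + 0·2^1 + 0·2^2 + 1·2^3 = 8.
Error is at bit position 8.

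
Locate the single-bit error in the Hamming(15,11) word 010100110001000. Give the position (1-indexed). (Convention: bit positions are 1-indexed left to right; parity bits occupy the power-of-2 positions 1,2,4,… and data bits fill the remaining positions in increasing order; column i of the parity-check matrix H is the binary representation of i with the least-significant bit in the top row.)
Syndrome s = H · r^T (mod 2), r = 010100110001000:
  s[0] = (101010101010101)·(010100110001000) mod 2 = 0+0+0+0+0+0+1+0+0+0+0+0+0+0+0 mod 2 = 1
  s[1] = (011001100110011)·(010100110001000) mod 2 = 0+1+0+0+0+0+1+0+0+0+0+0+0+0+0 mod 2 = 0
  s[2] = (000111100001111)·(010100110001000) mod 2 = 0+0+0+1+0+0+1+0+0+0+0+1+0+0+0 mod 2 = 1
  s[3] = (000000011111111)·(010100110001000) mod 2 = 0+0+0+0+0+0+0+1+0+0+0+1+0+0+0 mod 2 = 0
Syndrome = 1010
Column i of H is the binary representation of i, so the syndrome is the binary index of the flipped bit.
Read s = 1010 with s[0] as LSB: 1·2^0 + 0·2^1 + 1·2^2 + 0·2^3 = 5.
Error is at bit position 5.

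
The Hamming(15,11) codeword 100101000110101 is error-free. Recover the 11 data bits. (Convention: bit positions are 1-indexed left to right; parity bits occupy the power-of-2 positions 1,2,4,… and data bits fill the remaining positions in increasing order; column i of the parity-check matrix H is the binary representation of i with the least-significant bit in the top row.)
Parity bits occupy power-of-2 positions; data bits are at positions {3,5,6,7,9,10,11,12,13,14,15} (1-indexed).
Extract: c[3]=0 c[5]=0 c[6]=1 c[7]=0 c[9]=0 c[10]=1 c[11]=1 c[12]=0 c[13]=1 c[14]=0 c[15]=1
Data = 00100110101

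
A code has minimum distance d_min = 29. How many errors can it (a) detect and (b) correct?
(a) Detection requires d_min ≥ e+1, so e ≤ d_min − 1 = 28.
(b) Correction requires d_min ≥ 2t+1, so t ≤ ⌊(d_min − 1)/2⌋ = ⌊28/2⌋ = 14.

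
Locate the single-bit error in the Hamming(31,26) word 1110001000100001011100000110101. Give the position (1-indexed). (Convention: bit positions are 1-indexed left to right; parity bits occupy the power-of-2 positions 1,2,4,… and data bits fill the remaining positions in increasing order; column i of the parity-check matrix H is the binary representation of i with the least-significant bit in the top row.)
Syndrome s = H · r^T (mod 2), r = 1110001000100001011100000110101:
  s[0] = (1010101010101010101010101010101)·(1110001000100001011100000110101) mod 2 = 1+0+1+0+0+0+1+0+0+0+1+0+0+0+0+0+0+0+1+0+0+0+0+0+0+0+1+0+1+0+1 mod 2 = 0
  s[1] = (0110011001100110011001100110011)·(1110001000100001011100000110101) mod 2 = 0+1+1+0+0+0+1+0+0+0+1+0+0+0+0+0+0+1+1+0+0+0+0+0+0+1+1+0+0+0+1 mod 2 = 1
  s[2] = (0001111000011110000111100001111)·(1110001000100001011100000110101) mod 2 = 0+0+0+0+0+0+1+0+0+0+0+0+0+0+0+0+0+0+0+1+0+0+0+0+0+0+0+0+1+0+1 mod 2 = 0
  s[3] = (0000000111111110000000011111111)·(1110001000100001011100000110101) mod 2 = 0+0+0+0+0+0+0+0+0+0+1+0+0+0+0+0+0+0+0+0+0+0+0+0+0+1+1+0+1+0+1 mod 2 = 1
  s[4] = (0000000000000001111111111111111)·(1110001000100001011100000110101) mod 2 = 0+0+0+0+0+0+0+0+0+0+0+0+0+0+0+1+0+1+1+1+0+0+0+0+0+1+1+0+1+0+1 mod 2 = 0
Syndrome = 01010
Column i of H is the binary representation of i, so the syndrome is the binary index of the flipped bit.
Read s = 01010 with s[0] as LSB: 0·2^0 + 1·2^1 + 0·2^2 + 1·2^3 + 0·2^4 = 10.
Error is at bit position 10.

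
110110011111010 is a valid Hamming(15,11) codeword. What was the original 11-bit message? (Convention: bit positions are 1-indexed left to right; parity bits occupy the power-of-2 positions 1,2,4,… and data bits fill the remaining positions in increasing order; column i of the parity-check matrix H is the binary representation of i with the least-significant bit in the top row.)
Parity bits occupy power-of-2 positions; data bits are at positions {3,5,6,7,9,10,11,12,13,14,15} (1-indexed).
Extract: c[3]=0 c[5]=1 c[6]=0 c[7]=0 c[9]=1 c[10]=1 c[11]=1 c[12]=1 c[13]=0 c[14]=1 c[15]=0
Data = 01001111010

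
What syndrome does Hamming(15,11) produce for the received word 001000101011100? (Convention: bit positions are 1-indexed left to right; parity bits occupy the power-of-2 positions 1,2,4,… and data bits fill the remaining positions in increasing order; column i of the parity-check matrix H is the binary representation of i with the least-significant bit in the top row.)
Syndrome s = H · r^T (mod 2), r = 001000101011100:
  s[0] = (101010101010101)·(001000101011100) mod 2 = 0+0+1+0+0+0+1+0+1+0+1+0+1+0+0 mod 2 = 1
  s[1] = (011001100110011)·(001000101011100) mod 2 = 0+0+1+0+0+0+1+0+0+0+1+0+0+0+0 mod 2 = 1
  s[2] = (000111100001111)·(001000101011100) mod 2 = 0+0+0+0+0+0+1+0+0+0+0+1+1+0+0 mod 2 = 1
  s[3] = (000000011111111)·(001000101011100) mod 2 = 0+0+0+0+0+0+0+0+1+0+1+1+1+0+0 mod 2 = 0
Syndrome = 1110
Non-zero syndrome: error at position 7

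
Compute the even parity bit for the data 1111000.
Sum of data bits: 1+1+1+1+0+0+0 = 4.
4 mod 2 = 0, so parity bit = 0.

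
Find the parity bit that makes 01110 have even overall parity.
Sum of data bits: 0+1+1+1+0 = 3.
3 mod 2 = 1, so parity bit = 1.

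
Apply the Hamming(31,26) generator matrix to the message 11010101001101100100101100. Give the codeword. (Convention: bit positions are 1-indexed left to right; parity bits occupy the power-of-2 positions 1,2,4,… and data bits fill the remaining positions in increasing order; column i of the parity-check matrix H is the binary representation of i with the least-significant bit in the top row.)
Codeword c = d · G (mod 2), d = 11010101001101100100101100:
  c[0] = d·G[:,0] = (11010101001101100100101100)·(11011010101101010101010101) mod 2 = 1+1+0+1+0+0+0+0+0+0+1+1+0+1+0+0+0+1+0+0+0+0+0+1+0+0 mod 2 = 0
  c[1] = d·G[:,1] = (11010101001101100100101100)·(10110110011011001100110011) mod 2 = 1+0+0+1+0+1+0+0+0+0+1+0+0+1+0+0+0+1+0+0+1+0+0+0+0+0 mod 2 = 1
  c[2] = d·G[:,2] = (11010101001101100100101100)·(10000000000000000000000000) mod 2 = 1+0+0+0+0+0+0+0+0+0+0+0+0+0+0+0+0+0+0+0+0+0+0+0+0+0 mod 2 = 1
  c[3] = d·G[:,3] = (11010101001101100100101100)·(01110001111000111100001111) mod 2 = 0+1+0+1+0+0+0+1+0+0+1+0+0+0+1+0+0+1+0+0+0+0+1+1+0+0 mod 2 = 0
  c[4] = d·G[:,4] = (11010101001101100100101100)·(01000000000000000000000000) mod 2 = 0+1+0+0+0+0+0+0+0+0+0+0+0+0+0+0+0+0+0+0+0+0+0+0+0+0 mod 2 = 1
  c[5] = d·G[:,5] = (11010101001101100100101100)·(00100000000000000000000000) mod 2 = 0+0+0+0+0+0+0+0+0+0+0+0+0+0+0+0+0+0+0+0+0+0+0+0+0+0 mod 2 = 0
  c[6] = d·G[:,6] = (11010101001101100100101100)·(00010000000000000000000000) mod 2 = 0+0+0+1+0+0+0+0+0+0+0+0+0+0+0+0+0+0+0+0+0+0+0+0+0+0 mod 2 = 1
  c[7] = d·G[:,7] = (11010101001101100100101100)·(00001111111000000011111111) mod 2 = 0+0+0+0+0+1+0+1+0+0+1+0+0+0+0+0+0+0+0+0+1+0+1+1+0+0 mod 2 = 0
  c[8] = d·G[:,8] = (11010101001101100100101100)·(00001000000000000000000000) mod 2 = 0+0+0+0+0+0+0+0+0+0+0+0+0+0+0+0+0+0+0+0+0+0+0+0+0+0 mod 2 = 0
  c[9] = d·G[:,9] = (11010101001101100100101100)·(00000100000000000000000000) mod 2 = 0+0+0+0+0+1+0+0+0+0+0+0+0+0+0+0+0+0+0+0+0+0+0+0+0+0 mod 2 = 1
  c[10] = d·G[:,10] = (11010101001101100100101100)·(00000010000000000000000000) mod 2 = 0+0+0+0+0+0+0+0+0+0+0+0+0+0+0+0+0+0+0+0+0+0+0+0+0+0 mod 2 = 0
  c[11] = d·G[:,11] = (11010101001101100100101100)·(00000001000000000000000000) mod 2 = 0+0+0+0+0+0+0+1+0+0+0+0+0+0+0+0+0+0+0+0+0+0+0+0+0+0 mod 2 = 1
  c[12] = d·G[:,12] = (11010101001101100100101100)·(00000000100000000000000000) mod 2 = 0+0+0+0+0+0+0+0+0+0+0+0+0+0+0+0+0+0+0+0+0+0+0+0+0+0 mod 2 = 0
  c[13] = d·G[:,13] = (11010101001101100100101100)·(00000000010000000000000000) mod 2 = 0+0+0+0+0+0+0+0+0+0+0+0+0+0+0+0+0+0+0+0+0+0+0+0+0+0 mod 2 = 0
  c[14] = d·G[:,14] = (11010101001101100100101100)·(00000000001000000000000000) mod 2 = 0+0+0+0+0+0+0+0+0+0+1+0+0+0+0+0+0+0+0+0+0+0+0+0+0+0 mod 2 = 1
  c[15] = d·G[:,15] = (11010101001101100100101100)·(00000000000111111111111111) mod 2 = 0+0+0+0+0+0+0+0+0+0+0+1+0+1+1+0+0+1+0+0+1+0+1+1+0+0 mod 2 = 1
  c[16] = d·G[:,16] = (11010101001101100100101100)·(00000000000100000000000000) mod 2 = 0+0+0+0+0+0+0+0+0+0+0+1+0+0+0+0+0+0+0+0+0+0+0+0+0+0 mod 2 = 1
  c[17] = d·G[:,17] = (11010101001101100100101100)·(00000000000010000000000000) mod 2 = 0+0+0+0+0+0+0+0+0+0+0+0+0+0+0+0+0+0+0+0+0+0+0+0+0+0 mod 2 = 0
  c[18] = d·G[:,18] = (11010101001101100100101100)·(00000000000001000000000000) mod 2 = 0+0+0+0+0+0+0+0+0+0+0+0+0+1+0+0+0+0+0+0+0+0+0+0+0+0 mod 2 = 1
  c[19] = d·G[:,19] = (11010101001101100100101100)·(00000000000000100000000000) mod 2 = 0+0+0+0+0+0+0+0+0+0+0+0+0+0+1+0+0+0+0+0+0+0+0+0+0+0 mod 2 = 1
  c[20] = d·G[:,20] = (11010101001101100100101100)·(00000000000000010000000000) mod 2 = 0+0+0+0+0+0+0+0+0+0+0+0+0+0+0+0+0+0+0+0+0+0+0+0+0+0 mod 2 = 0
  c[21] = d·G[:,21] = (11010101001101100100101100)·(00000000000000001000000000) mod 2 = 0+0+0+0+0+0+0+0+0+0+0+0+0+0+0+0+0+0+0+0+0+0+0+0+0+0 mod 2 = 0
  c[22] = d·G[:,22] = (11010101001101100100101100)·(00000000000000000100000000) mod 2 = 0+0+0+0+0+0+0+0+0+0+0+0+0+0+0+0+0+1+0+0+0+0+0+0+0+0 mod 2 = 1
  c[23] = d·G[:,23] = (11010101001101100100101100)·(00000000000000000010000000) mod 2 = 0+0+0+0+0+0+0+0+0+0+0+0+0+0+0+0+0+0+0+0+0+0+0+0+0+0 mod 2 = 0
  c[24] = d·G[:,24] = (11010101001101100100101100)·(00000000000000000001000000) mod 2 = 0+0+0+0+0+0+0+0+0+0+0+0+0+0+0+0+0+0+0+0+0+0+0+0+0+0 mod 2 = 0
  c[25] = d·G[:,25] = (11010101001101100100101100)·(00000000000000000000100000) mod 2 = 0+0+0+0+0+0+0+0+0+0+0+0+0+0+0+0+0+0+0+0+1+0+0+0+0+0 mod 2 = 1
  c[26] = d·G[:,26] = (11010101001101100100101100)·(00000000000000000000010000) mod 2 = 0+0+0+0+0+0+0+0+0+0+0+0+0+0+0+0+0+0+0+0+0+0+0+0+0+0 mod 2 = 0
  c[27] = d·G[:,27] = (11010101001101100100101100)·(00000000000000000000001000) mod 2 = 0+0+0+0+0+0+0+0+0+0+0+0+0+0+0+0+0+0+0+0+0+0+1+0+0+0 mod 2 = 1
  c[28] = d·G[:,28] = (11010101001101100100101100)·(00000000000000000000000100) mod 2 = 0+0+0+0+0+0+0+0+0+0+0+0+0+0+0+0+0+0+0+0+0+0+0+1+0+0 mod 2 = 1
  c[29] = d·G[:,29] = (11010101001101100100101100)·(00000000000000000000000010) mod 2 = 0+0+0+0+0+0+0+0+0+0+0+0+0+0+0+0+0+0+0+0+0+0+0+0+0+0 mod 2 = 0
  c[30] = d·G[:,30] = (11010101001101100100101100)·(00000000000000000000000001) mod 2 = 0+0+0+0+0+0+0+0+0+0+0+0+0+0+0+0+0+0+0+0+0+0+0+0+0+0 mod 2 = 0
Codeword = 0110101001010011101100100101100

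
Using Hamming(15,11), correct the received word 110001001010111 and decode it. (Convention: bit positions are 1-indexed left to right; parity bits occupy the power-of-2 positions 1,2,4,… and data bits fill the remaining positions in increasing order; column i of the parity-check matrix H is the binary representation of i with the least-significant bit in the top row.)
Syndrome s = H · r^T (mod 2), r = 110001001010111:
  s[0] = (101010101010101)·(110001001010111) mod 2 = 1+0+0+0+0+0+0+0+1+0+1+0+1+0+1 mod 2 = 1
  s[1] = (011001100110011)·(110001001010111) mod 2 = 0+1+0+0+0+1+0+0+0+0+1+0+0+1+1 mod 2 = 1
  s[2] = (000111100001111)·(110001001010111) mod 2 = 0+0+0+0+0+1+0+0+0+0+0+0+1+1+1 mod 2 = 0
  s[3] = (000000011111111)·(110001001010111) mod 2 = 0+0+0+0+0+0+0+0+1+0+1+0+1+1+1 mod 2 = 1
Syndrome = 1101
Column 11 of H equals this syndrome → error at bit 11 (1-indexed).
Flip bit 11: 110001001010111 → 110001001000111
Extract data bits at positions {3,5,6,7,9,10,11,12,13,14,15}: 00101000111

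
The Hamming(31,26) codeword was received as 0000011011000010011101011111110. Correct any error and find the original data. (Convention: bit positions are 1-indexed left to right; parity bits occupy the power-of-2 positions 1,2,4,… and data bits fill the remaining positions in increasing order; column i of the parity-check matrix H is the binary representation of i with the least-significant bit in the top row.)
Syndrome s = H · r^T (mod 2), r = 0000011011000010011101011111110:
  s[0] = (1010101010101010101010101010101)·(0000011011000010011101011111110) mod 2 = 0+0+0+0+0+0+1+0+1+0+0+0+0+0+1+0+0+0+1+0+0+0+0+0+1+0+1+0+1+0+0 mod 2 = 1
  s[1] = (0110011001100110011001100110011)·(0000011011000010011101011111110) mod 2 = 0+0+0+0+0+1+1+0+0+1+0+0+0+0+1+0+0+1+1+0+0+1+0+0+0+1+1+0+0+1+0 mod 2 = 0
  s[2] = (0001111000011110000111100001111)·(0000011011000010011101011111110) mod 2 = 0+0+0+0+0+1+1+0+0+0+0+0+0+0+1+0+0+0+0+1+0+1+0+0+0+0+0+1+1+1+0 mod 2 = 0
  s[3] = (0000000111111110000000011111111)·(0000011011000010011101011111110) mod 2 = 0+0+0+0+0+0+0+0+1+1+0+0+0+0+1+0+0+0+0+0+0+0+0+1+1+1+1+1+1+1+0 mod 2 = 0
  s[4] = (0000000000000001111111111111111)·(0000011011000010011101011111110) mod 2 = 0+0+0+0+0+0+0+0+0+0+0+0+0+0+0+0+0+1+1+1+0+1+0+1+1+1+1+1+1+1+0 mod 2 = 1
Syndrome = 10001
Column 17 of H equals this syndrome → error at bit 17 (1-indexed).
Flip bit 17: 0000011011000010011101011111110 → 0000011011000010111101011111110
Extract data bits at positions {3,5,6,7,9,10,11,12,13,14,15,17,18,19,20,21,22,23,24,25,26,27,28,29,30,31}: 00111100001111101011111110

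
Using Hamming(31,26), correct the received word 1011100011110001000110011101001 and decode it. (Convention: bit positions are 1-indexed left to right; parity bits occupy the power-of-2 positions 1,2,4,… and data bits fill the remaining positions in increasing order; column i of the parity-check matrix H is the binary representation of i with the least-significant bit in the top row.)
Syndrome s = H · r^T (mod 2), r = 1011100011110001000110011101001:
  s[0] = (1010101010101010101010101010101)·(1011100011110001000110011101001) mod 2 = 1+0+1+0+1+0+0+0+1+0+1+0+0+0+0+0+0+0+0+0+1+0+0+0+1+0+0+0+0+0+1 mod 2 = 0
  s[1] = (0110011001100110011001100110011)·(1011100011110001000110011101001) mod 2 = 0+0+1+0+0+0+0+0+0+1+1+0+0+0+0+0+0+0+0+0+0+0+0+0+0+1+0+0+0+0+1 mod 2 = 1
  s[2] = (0001111000011110000111100001111)·(1011100011110001000110011101001) mod 2 = 0+0+0+1+1+0+0+0+0+0+0+1+0+0+0+0+0+0+0+1+1+0+0+0+0+0+0+1+0+0+1 mod 2 = 1
  s[3] = (0000000111111110000000011111111)·(1011100011110001000110011101001) mod 2 = 0+0+0+0+0+0+0+0+1+1+1+1+0+0+0+0+0+0+0+0+0+0+0+1+1+1+0+1+0+0+1 mod 2 = 1
  s[4] = (0000000000000001111111111111111)·(1011100011110001000110011101001) mod 2 = 0+0+0+0+0+0+0+0+0+0+0+0+0+0+0+1+0+0+0+1+1+0+0+1+1+1+0+1+0+0+1 mod 2 = 0
Syndrome = 01110
Column 14 of H equals this syndrome → error at bit 14 (1-indexed).
Flip bit 14: 1011100011110001000110011101001 → 1011100011110101000110011101001
Extract data bits at positions {3,5,6,7,9,10,11,12,13,14,15,17,18,19,20,21,22,23,24,25,26,27,28,29,30,31}: 11001111010000110011101001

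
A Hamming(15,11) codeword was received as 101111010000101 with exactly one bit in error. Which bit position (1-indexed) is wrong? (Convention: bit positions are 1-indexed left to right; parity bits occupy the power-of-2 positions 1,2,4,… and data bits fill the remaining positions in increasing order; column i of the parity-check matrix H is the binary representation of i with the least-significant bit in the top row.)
Syndrome s = H · r^T (mod 2), r = 101111010000101:
  s[0] = (101010101010101)·(101111010000101) mod 2 = 1+0+1+0+1+0+0+0+0+0+0+0+1+0+1 mod 2 = 1
  s[1] = (011001100110011)·(101111010000101) mod 2 = 0+0+1+0+0+1+0+0+0+0+0+0+0+0+1 mod 2 = 1
  s[2] = (000111100001111)·(101111010000101) mod 2 = 0+0+0+1+1+1+0+0+0+0+0+0+1+0+1 mod 2 = 1
  s[3] = (000000011111111)·(101111010000101) mod 2 = 0+0+0+0+0+0+0+1+0+0+0+0+1+0+1 mod 2 = 1
Syndrome = 1111
Column i of H is the binary representation of i, so the syndrome is the binary index of the flipped bit.
Read s = 1111 with s[0] as LSB: 1·2^0 + 1·2^1 + 1·2^2 + 1·2^3 = 15.
Error is at bit position 15.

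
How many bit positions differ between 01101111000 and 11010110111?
XOR = 10111001111, count of 1s = 8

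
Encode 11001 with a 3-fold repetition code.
Repeat each bit 3× and concatenate:
1→111  1→111  0→000  0→000  1→111
Codeword = 111111000000111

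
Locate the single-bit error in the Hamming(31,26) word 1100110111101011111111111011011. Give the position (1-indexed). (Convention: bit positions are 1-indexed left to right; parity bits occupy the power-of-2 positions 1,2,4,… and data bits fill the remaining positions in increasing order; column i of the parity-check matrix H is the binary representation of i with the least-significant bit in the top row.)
Syndrome s = H · r^T (mod 2), r = 1100110111101011111111111011011:
  s[0] = (1010101010101010101010101010101)·(1100110111101011111111111011011) mod 2 = 1+0+0+0+1+0+0+0+1+0+1+0+1+0+1+0+1+0+1+0+1+0+1+0+1+0+1+0+0+0+1 mod 2 = 1
  s[1] = (0110011001100110011001100110011)·(1100110111101011111111111011011) mod 2 = 0+1+0+0+0+1+0+0+0+1+1+0+0+0+1+0+0+1+1+0+0+1+1+0+0+0+1+0+0+1+1 mod 2 = 0
  s[2] = (0001111000011110000111100001111)·(1100110111101011111111111011011) mod 2 = 0+0+0+0+1+1+0+0+0+0+0+0+1+0+1+0+0+0+0+1+1+1+1+0+0+0+0+1+0+1+1 mod 2 = 1
  s[3] = (0000000111111110000000011111111)·(1100110111101011111111111011011) mod 2 = 0+0+0+0+0+0+0+1+1+1+1+0+1+0+1+0+0+0+0+0+0+0+0+1+1+0+1+1+0+1+1 mod 2 = 0
  s[4] = (0000000000000001111111111111111)·(1100110111101011111111111011011) mod 2 = 0+0+0+0+0+0+0+0+0+0+0+0+0+0+0+1+1+1+1+1+1+1+1+1+1+0+1+1+0+1+1 mod 2 = 0
Syndrome = 10100
Column i of H is the binary representation of i, so the syndrome is the binary index of the flipped bit.
Read s = 10100 with s[0] as LSB: 1·2^0 + 0·2^1 + 1·2^2 + 0·2^3 + 0·2^4 = 5.
Error is at bit position 5.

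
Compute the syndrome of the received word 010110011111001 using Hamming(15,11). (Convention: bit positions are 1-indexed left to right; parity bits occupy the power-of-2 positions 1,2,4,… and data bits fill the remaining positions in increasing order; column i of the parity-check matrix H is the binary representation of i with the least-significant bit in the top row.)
Syndrome s = H · r^T (mod 2), r = 010110011111001:
  s[0] = (101010101010101)·(010110011111001) mod 2 = 0+0+0+0+1+0+0+0+1+0+1+0+0+0+1 mod 2 = 0
  s[1] = (011001100110011)·(010110011111001) mod 2 = 0+1+0+0+0+0+0+0+0+1+1+0+0+0+1 mod 2 = 0
  s[2] = (000111100001111)·(010110011111001) mod 2 = 0+0+0+1+1+0+0+0+0+0+0+1+0+0+1 mod 2 = 0
  s[3] = (000000011111111)·(010110011111001) mod 2 = 0+0+0+0+0+0+0+1+1+1+1+1+0+0+1 mod 2 = 0
Syndrome = 0000
s = 0: no error detected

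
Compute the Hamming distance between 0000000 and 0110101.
XOR = 0110101, count of 1s = 4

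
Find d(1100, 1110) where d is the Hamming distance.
XOR = 0010, count of 1s = 1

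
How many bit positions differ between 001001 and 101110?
XOR = 100111, count of 1s = 4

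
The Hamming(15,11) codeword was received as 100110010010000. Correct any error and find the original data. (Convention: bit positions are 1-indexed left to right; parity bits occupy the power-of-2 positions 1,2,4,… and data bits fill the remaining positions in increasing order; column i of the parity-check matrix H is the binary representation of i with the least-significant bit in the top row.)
Syndrome s = H · r^T (mod 2), r = 100110010010000:
  s[0] = (101010101010101)·(100110010010000) mod 2 = 1+0+0+0+1+0+0+0+0+0+1+0+0+0+0 mod 2 = 1
  s[1] = (011001100110011)·(100110010010000) mod 2 = 0+0+0+0+0+0+0+0+0+0+1+0+0+0+0 mod 2 = 1
  s[2] = (000111100001111)·(100110010010000) mod 2 = 0+0+0+1+1+0+0+0+0+0+0+0+0+0+0 mod 2 = 0
  s[3] = (000000011111111)·(100110010010000) mod 2 = 0+0+0+0+0+0+0+1+0+0+1+0+0+0+0 mod 2 = 0
Syndrome = 1100
Column 3 of H equals this syndrome → error at bit 3 (1-indexed).
Flip bit 3: 100110010010000 → 101110010010000
Extract data bits at positions {3,5,6,7,9,10,11,12,13,14,15}: 11000010000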